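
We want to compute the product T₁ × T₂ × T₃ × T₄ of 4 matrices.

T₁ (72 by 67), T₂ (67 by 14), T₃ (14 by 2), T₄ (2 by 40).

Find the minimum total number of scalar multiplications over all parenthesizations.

Adjacent pairs: T₁T₂ = 72·67·14 = 67536; T₂T₃ = 67·14·2 = 1876; T₃T₄ = 14·2·40 = 1120.
Length 3: T₁..T₃: k=1: 0+1876+72·67·2=11524; k=2: 67536+0+72·14·2=69552 → min 11524 | T₂..T₄: k=2: 0+1120+67·14·40=38640; k=3: 1876+0+67·2·40=7236 → min 7236.
Length 4: T₁..T₄: k=1: 0+7236+72·67·40=200196; k=2: 67536+1120+72·14·40=108976; k=3: 11524+0+72·2·40=17284 → min 17284.
Optimal order: ((T₁ × (T₂ × T₃)) × T₄) with cost 17284.

17284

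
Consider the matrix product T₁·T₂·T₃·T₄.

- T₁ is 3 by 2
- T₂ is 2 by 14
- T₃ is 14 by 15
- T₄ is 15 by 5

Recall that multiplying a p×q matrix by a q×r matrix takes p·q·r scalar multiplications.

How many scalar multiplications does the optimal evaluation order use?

600

Adjacent pairs: T₁T₂ = 3·2·14 = 84; T₂T₃ = 2·14·15 = 420; T₃T₄ = 14·15·5 = 1050.
Length 3: T₁..T₃: k=1: 0+420+3·2·15=510; k=2: 84+0+3·14·15=714 → min 510 | T₂..T₄: k=2: 0+1050+2·14·5=1190; k=3: 420+0+2·15·5=570 → min 570.
Length 4: T₁..T₄: k=1: 0+570+3·2·5=600; k=2: 84+1050+3·14·5=1344; k=3: 510+0+3·15·5=735 → min 600.
Optimal order: (T₁·((T₂·T₃)·T₄)) with cost 600.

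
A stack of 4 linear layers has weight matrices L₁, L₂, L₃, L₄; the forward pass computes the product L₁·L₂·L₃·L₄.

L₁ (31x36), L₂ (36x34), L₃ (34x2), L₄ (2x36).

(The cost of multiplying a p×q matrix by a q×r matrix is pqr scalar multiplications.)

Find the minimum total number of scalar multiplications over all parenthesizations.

6912

Adjacent pairs: L₁L₂ = 31·36·34 = 37944; L₂L₃ = 36·34·2 = 2448; L₃L₄ = 34·2·36 = 2448.
Length 3: L₁..L₃: k=1: 0+2448+31·36·2=4680; k=2: 37944+0+31·34·2=40052 → min 4680 | L₂..L₄: k=2: 0+2448+36·34·36=46512; k=3: 2448+0+36·2·36=5040 → min 5040.
Length 4: L₁..L₄: k=1: 0+5040+31·36·36=45216; k=2: 37944+2448+31·34·36=78336; k=3: 4680+0+31·2·36=6912 → min 6912.
Optimal order: ((L₁·(L₂·L₃))·L₄) with cost 6912.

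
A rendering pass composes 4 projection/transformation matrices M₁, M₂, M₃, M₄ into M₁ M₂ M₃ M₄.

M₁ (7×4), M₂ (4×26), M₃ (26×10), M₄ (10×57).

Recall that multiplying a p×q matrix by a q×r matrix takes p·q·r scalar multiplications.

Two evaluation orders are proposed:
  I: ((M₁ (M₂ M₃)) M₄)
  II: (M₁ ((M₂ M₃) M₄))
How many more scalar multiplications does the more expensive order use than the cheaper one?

Order I = ((M₁ (M₂ M₃)) M₄): (M₂ M₃): 4×26 by 26×10 → 4×10, cost 4·26·10 = 1040; (M₁ (M₂ M₃)): 7×4 by 4×10 → 7×10, cost 7·4·10 = 280; cumulative 1320; ((M₁ (M₂ M₃)) M₄): 7×10 by 10×57 → 7×57, cost 7·10·57 = 3990; cumulative 5310. Total 5310.
Order II = (M₁ ((M₂ M₃) M₄)): (M₂ M₃): 4×26 by 26×10 → 4×10, cost 4·26·10 = 1040; ((M₂ M₃) M₄): 4×10 by 10×57 → 4×57, cost 4·10·57 = 2280; cumulative 3320; (M₁ ((M₂ M₃) M₄)): 7×4 by 4×57 → 7×57, cost 7·4·57 = 1596; cumulative 4916. Total 4916.
Difference: |5310 − 4916| = 394.

394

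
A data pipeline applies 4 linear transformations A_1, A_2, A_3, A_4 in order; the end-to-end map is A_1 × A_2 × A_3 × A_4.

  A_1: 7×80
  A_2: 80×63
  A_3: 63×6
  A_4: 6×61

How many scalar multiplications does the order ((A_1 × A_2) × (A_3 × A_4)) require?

85239

(A_1 × A_2): 7×80 by 80×63 → 7×63, cost 7·80·63 = 35280
(A_3 × A_4): 63×6 by 6×61 → 63×61, cost 63·6·61 = 23058
((A_1 × A_2) × (A_3 × A_4)): 7×63 by 63×61 → 7×61, cost 7·63·61 = 26901; cumulative 85239
Total: 85239 scalar multiplications.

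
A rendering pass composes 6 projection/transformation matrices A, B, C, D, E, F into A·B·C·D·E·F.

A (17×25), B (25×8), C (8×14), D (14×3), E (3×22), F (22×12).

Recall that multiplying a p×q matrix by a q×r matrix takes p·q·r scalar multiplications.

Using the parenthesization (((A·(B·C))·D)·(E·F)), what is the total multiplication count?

10868

(B·C): 25×8 by 8×14 → 25×14, cost 25·8·14 = 2800
(A·(B·C)): 17×25 by 25×14 → 17×14, cost 17·25·14 = 5950; cumulative 8750
((A·(B·C))·D): 17×14 by 14×3 → 17×3, cost 17·14·3 = 714; cumulative 9464
(E·F): 3×22 by 22×12 → 3×12, cost 3·22·12 = 792
(((A·(B·C))·D)·(E·F)): 17×3 by 3×12 → 17×12, cost 17·3·12 = 612; cumulative 10868
Total: 10868 scalar multiplications.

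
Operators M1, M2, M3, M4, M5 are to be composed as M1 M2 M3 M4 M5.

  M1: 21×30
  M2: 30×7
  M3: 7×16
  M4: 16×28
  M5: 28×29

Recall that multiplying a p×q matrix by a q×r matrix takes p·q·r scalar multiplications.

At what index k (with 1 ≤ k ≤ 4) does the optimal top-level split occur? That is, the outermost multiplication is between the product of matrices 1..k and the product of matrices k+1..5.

2

Adjacent pairs: M1M2 = 21·30·7 = 4410; M2M3 = 30·7·16 = 3360; M3M4 = 7·16·28 = 3136; M4M5 = 16·28·29 = 12992.
Length 3: M1..M3: k=1: 0+3360+21·30·16=13440; k=2: 4410+0+21·7·16=6762 → min 6762 | M2..M4: k=2: 0+3136+30·7·28=9016; k=3: 3360+0+30·16·28=16800 → min 9016 | M3..M5: k=3: 0+12992+7·16·29=16240; k=4: 3136+0+7·28·29=8820 → min 8820.
Length 4: M1..M4: k=1: 0+9016+21·30·28=26656; k=2: 4410+3136+21·7·28=11662; k=3: 6762+0+21·16·28=16170 → min 11662 | M2..M5: k=2: 0+8820+30·7·29=14910; k=3: 3360+12992+30·16·29=30272; k=4: 9016+0+30·28·29=33376 → min 14910.
Top-level splits: k=1: (M1..M1)·(M2..M5) → 0+14910+21·30·29 = 33180; k=2: (M1..M2)·(M3..M5) → 4410+8820+21·7·29 = 17493; k=3: (M1..M3)·(M4..M5) → 6762+12992+21·16·29 = 29498; k=4: (M1..M4)·(M5..M5) → 11662+0+21·28·29 = 28714.
Best split is after M2, i.e. k = 2.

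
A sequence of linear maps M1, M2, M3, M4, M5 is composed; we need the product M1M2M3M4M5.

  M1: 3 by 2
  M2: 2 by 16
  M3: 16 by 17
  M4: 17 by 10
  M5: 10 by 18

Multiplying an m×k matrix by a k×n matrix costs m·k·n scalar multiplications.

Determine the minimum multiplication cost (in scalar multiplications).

1352

Adjacent pairs: M1M2 = 3·2·16 = 96; M2M3 = 2·16·17 = 544; M3M4 = 16·17·10 = 2720; M4M5 = 17·10·18 = 3060.
Length 3: M1..M3: k=1: 0+544+3·2·17=646; k=2: 96+0+3·16·17=912 → min 646 | M2..M4: k=2: 0+2720+2·16·10=3040; k=3: 544+0+2·17·10=884 → min 884 | M3..M5: k=3: 0+3060+16·17·18=7956; k=4: 2720+0+16·10·18=5600 → min 5600.
Length 4: M1..M4: k=1: 0+884+3·2·10=944; k=2: 96+2720+3·16·10=3296; k=3: 646+0+3·17·10=1156 → min 944 | M2..M5: k=2: 0+5600+2·16·18=6176; k=3: 544+3060+2·17·18=4216; k=4: 884+0+2·10·18=1244 → min 1244.
Length 5: M1..M5: k=1: 0+1244+3·2·18=1352; k=2: 96+5600+3·16·18=6560; k=3: 646+3060+3·17·18=4624; k=4: 944+0+3·10·18=1484 → min 1352.
Optimal order: (M1(((M2M3)M4)M5)) with cost 1352.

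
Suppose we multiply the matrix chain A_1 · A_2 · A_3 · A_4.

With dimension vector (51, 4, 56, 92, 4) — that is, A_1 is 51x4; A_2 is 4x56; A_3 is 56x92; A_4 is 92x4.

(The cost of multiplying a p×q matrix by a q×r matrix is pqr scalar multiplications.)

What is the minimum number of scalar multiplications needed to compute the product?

22320

Adjacent pairs: A_1A_2 = 51·4·56 = 11424; A_2A_3 = 4·56·92 = 20608; A_3A_4 = 56·92·4 = 20608.
Length 3: A_1..A_3: k=1: 0+20608+51·4·92=39376; k=2: 11424+0+51·56·92=274176 → min 39376 | A_2..A_4: k=2: 0+20608+4·56·4=21504; k=3: 20608+0+4·92·4=22080 → min 21504.
Length 4: A_1..A_4: k=1: 0+21504+51·4·4=22320; k=2: 11424+20608+51·56·4=43456; k=3: 39376+0+51·92·4=58144 → min 22320.
Optimal order: (A_1 · (A_2 · (A_3 · A_4))) with cost 22320.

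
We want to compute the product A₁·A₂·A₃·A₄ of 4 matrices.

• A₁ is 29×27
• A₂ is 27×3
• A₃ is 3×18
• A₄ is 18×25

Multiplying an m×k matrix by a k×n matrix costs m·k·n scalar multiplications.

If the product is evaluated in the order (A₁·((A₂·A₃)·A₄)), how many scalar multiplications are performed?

33183

(A₂·A₃): 27×3 by 3×18 → 27×18, cost 27·3·18 = 1458
((A₂·A₃)·A₄): 27×18 by 18×25 → 27×25, cost 27·18·25 = 12150; cumulative 13608
(A₁·((A₂·A₃)·A₄)): 29×27 by 27×25 → 29×25, cost 29·27·25 = 19575; cumulative 33183
Total: 33183 scalar multiplications.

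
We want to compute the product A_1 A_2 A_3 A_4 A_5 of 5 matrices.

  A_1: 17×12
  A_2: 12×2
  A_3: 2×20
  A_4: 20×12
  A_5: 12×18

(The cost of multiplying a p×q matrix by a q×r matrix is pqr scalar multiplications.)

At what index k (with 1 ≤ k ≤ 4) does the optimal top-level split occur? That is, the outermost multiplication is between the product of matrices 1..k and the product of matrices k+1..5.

2

Adjacent pairs: A_1A_2 = 17·12·2 = 408; A_2A_3 = 12·2·20 = 480; A_3A_4 = 2·20·12 = 480; A_4A_5 = 20·12·18 = 4320.
Length 3: A_1..A_3: k=1: 0+480+17·12·20=4560; k=2: 408+0+17·2·20=1088 → min 1088 | A_2..A_4: k=2: 0+480+12·2·12=768; k=3: 480+0+12·20·12=3360 → min 768 | A_3..A_5: k=3: 0+4320+2·20·18=5040; k=4: 480+0+2·12·18=912 → min 912.
Length 4: A_1..A_4: k=1: 0+768+17·12·12=3216; k=2: 408+480+17·2·12=1296; k=3: 1088+0+17·20·12=5168 → min 1296 | A_2..A_5: k=2: 0+912+12·2·18=1344; k=3: 480+4320+12·20·18=9120; k=4: 768+0+12·12·18=3360 → min 1344.
Top-level splits: k=1: (A_1..A_1)·(A_2..A_5) → 0+1344+17·12·18 = 5016; k=2: (A_1..A_2)·(A_3..A_5) → 408+912+17·2·18 = 1932; k=3: (A_1..A_3)·(A_4..A_5) → 1088+4320+17·20·18 = 11528; k=4: (A_1..A_4)·(A_5..A_5) → 1296+0+17·12·18 = 4968.
Best split is after A_2, i.e. k = 2.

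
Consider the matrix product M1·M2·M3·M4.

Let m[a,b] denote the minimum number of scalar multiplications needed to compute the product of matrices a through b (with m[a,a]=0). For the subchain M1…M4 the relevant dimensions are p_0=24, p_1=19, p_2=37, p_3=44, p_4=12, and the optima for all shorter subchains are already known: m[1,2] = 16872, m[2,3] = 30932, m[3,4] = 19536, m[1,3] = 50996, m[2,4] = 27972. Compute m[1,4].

m[1,4] = min over k∈[1,3] of m[1,k]+m[k+1,4]+p_{0}·p_k·p_{4}.
k=1: 0 + 27972 + 24·19·12 = 33444; k=2: 16872 + 19536 + 24·37·12 = 47064; k=3: 50996 + 0 + 24·44·12 = 63668.
Minimum: 33444 at k=1.

33444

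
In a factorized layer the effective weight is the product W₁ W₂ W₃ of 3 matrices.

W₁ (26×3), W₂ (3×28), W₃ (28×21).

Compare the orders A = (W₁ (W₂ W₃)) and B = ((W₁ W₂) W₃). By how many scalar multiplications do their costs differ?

Order A = (W₁ (W₂ W₃)): (W₂ W₃): 3×28 by 28×21 → 3×21, cost 3·28·21 = 1764; (W₁ (W₂ W₃)): 26×3 by 3×21 → 26×21, cost 26·3·21 = 1638; cumulative 3402. Total 3402.
Order B = ((W₁ W₂) W₃): (W₁ W₂): 26×3 by 3×28 → 26×28, cost 26·3·28 = 2184; ((W₁ W₂) W₃): 26×28 by 28×21 → 26×21, cost 26·28·21 = 15288; cumulative 17472. Total 17472.
Difference: |3402 − 17472| = 14070.

14070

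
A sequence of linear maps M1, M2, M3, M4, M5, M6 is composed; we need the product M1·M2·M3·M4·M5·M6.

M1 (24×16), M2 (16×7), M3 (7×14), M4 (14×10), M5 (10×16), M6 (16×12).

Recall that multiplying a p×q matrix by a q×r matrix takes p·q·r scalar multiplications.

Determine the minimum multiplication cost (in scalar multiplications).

Adjacent pairs: M1M2 = 24·16·7 = 2688; M2M3 = 16·7·14 = 1568; M3M4 = 7·14·10 = 980; M4M5 = 14·10·16 = 2240; M5M6 = 10·16·12 = 1920.
Length 3: M1..M3: k=1: 0+1568+24·16·14=6944; k=2: 2688+0+24·7·14=5040 → min 5040 | M2..M4: k=2: 0+980+16·7·10=2100; k=3: 1568+0+16·14·10=3808 → min 2100 | M3..M5: k=3: 0+2240+7·14·16=3808; k=4: 980+0+7·10·16=2100 → min 2100 | M4..M6: k=4: 0+1920+14·10·12=3600; k=5: 2240+0+14·16·12=4928 → min 3600.
Length 4: M1..M4: k=1: 0+2100+24·16·10=5940; k=2: 2688+980+24·7·10=5348; k=3: 5040+0+24·14·10=8400 → min 5348 | M2..M5: k=2: 0+2100+16·7·16=3892; k=3: 1568+2240+16·14·16=7392; k=4: 2100+0+16·10·16=4660 → min 3892 | M3..M6: k=3: 0+3600+7·14·12=4776; k=4: 980+1920+7·10·12=3740; k=5: 2100+0+7·16·12=3444 → min 3444.
Length 5: M1..M5: k=1: 0+3892+24·16·16=10036; k=2: 2688+2100+24·7·16=7476; k=3: 5040+2240+24·14·16=12656; k=4: 5348+0+24·10·16=9188 → min 7476 | M2..M6: k=2: 0+3444+16·7·12=4788; k=3: 1568+3600+16·14·12=7856; k=4: 2100+1920+16·10·12=5940; k=5: 3892+0+16·16·12=6964 → min 4788.
Length 6: M1..M6: k=1: 0+4788+24·16·12=9396; k=2: 2688+3444+24·7·12=8148; k=3: 5040+3600+24·14·12=12672; k=4: 5348+1920+24·10·12=10148; k=5: 7476+0+24·16·12=12084 → min 8148.
Optimal order: ((M1·M2)·(((M3·M4)·M5)·M6)) with cost 8148.

8148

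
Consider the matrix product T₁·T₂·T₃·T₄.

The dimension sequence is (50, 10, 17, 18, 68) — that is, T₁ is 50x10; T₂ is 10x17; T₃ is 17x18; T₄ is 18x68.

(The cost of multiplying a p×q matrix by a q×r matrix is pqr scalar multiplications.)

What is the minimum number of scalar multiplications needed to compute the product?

49300

Adjacent pairs: T₁T₂ = 50·10·17 = 8500; T₂T₃ = 10·17·18 = 3060; T₃T₄ = 17·18·68 = 20808.
Length 3: T₁..T₃: k=1: 0+3060+50·10·18=12060; k=2: 8500+0+50·17·18=23800 → min 12060 | T₂..T₄: k=2: 0+20808+10·17·68=32368; k=3: 3060+0+10·18·68=15300 → min 15300.
Length 4: T₁..T₄: k=1: 0+15300+50·10·68=49300; k=2: 8500+20808+50·17·68=87108; k=3: 12060+0+50·18·68=73260 → min 49300.
Optimal order: (T₁·((T₂·T₃)·T₄)) with cost 49300.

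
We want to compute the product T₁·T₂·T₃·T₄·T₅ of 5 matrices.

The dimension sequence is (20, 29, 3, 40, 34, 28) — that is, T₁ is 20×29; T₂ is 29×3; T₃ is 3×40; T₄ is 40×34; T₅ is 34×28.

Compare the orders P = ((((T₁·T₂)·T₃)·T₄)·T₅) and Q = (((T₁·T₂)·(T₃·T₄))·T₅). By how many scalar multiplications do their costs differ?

23480

Order P = ((((T₁·T₂)·T₃)·T₄)·T₅): (T₁·T₂): 20×29 by 29×3 → 20×3, cost 20·29·3 = 1740; ((T₁·T₂)·T₃): 20×3 by 3×40 → 20×40, cost 20·3·40 = 2400; cumulative 4140; (((T₁·T₂)·T₃)·T₄): 20×40 by 40×34 → 20×34, cost 20·40·34 = 27200; cumulative 31340; ((((T₁·T₂)·T₃)·T₄)·T₅): 20×34 by 34×28 → 20×28, cost 20·34·28 = 19040; cumulative 50380. Total 50380.
Order Q = (((T₁·T₂)·(T₃·T₄))·T₅): (T₁·T₂): 20×29 by 29×3 → 20×3, cost 20·29·3 = 1740; (T₃·T₄): 3×40 by 40×34 → 3×34, cost 3·40·34 = 4080; ((T₁·T₂)·(T₃·T₄)): 20×3 by 3×34 → 20×34, cost 20·3·34 = 2040; cumulative 7860; (((T₁·T₂)·(T₃·T₄))·T₅): 20×34 by 34×28 → 20×28, cost 20·34·28 = 19040; cumulative 26900. Total 26900.
Difference: |50380 − 26900| = 23480.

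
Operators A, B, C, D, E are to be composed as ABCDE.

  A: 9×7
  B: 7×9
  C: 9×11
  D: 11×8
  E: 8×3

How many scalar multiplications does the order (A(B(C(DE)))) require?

939

(DE): 11×8 by 8×3 → 11×3, cost 11·8·3 = 264
(C(DE)): 9×11 by 11×3 → 9×3, cost 9·11·3 = 297; cumulative 561
(B(C(DE))): 7×9 by 9×3 → 7×3, cost 7·9·3 = 189; cumulative 750
(A(B(C(DE)))): 9×7 by 7×3 → 9×3, cost 9·7·3 = 189; cumulative 939
Total: 939 scalar multiplications.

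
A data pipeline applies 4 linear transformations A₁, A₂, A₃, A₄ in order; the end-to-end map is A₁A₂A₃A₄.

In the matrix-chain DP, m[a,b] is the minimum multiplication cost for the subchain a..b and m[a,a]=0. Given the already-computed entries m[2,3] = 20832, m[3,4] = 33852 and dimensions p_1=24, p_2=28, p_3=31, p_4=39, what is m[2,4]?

m[2,4] = min over k∈[2,3] of m[2,k]+m[k+1,4]+p_{1}·p_k·p_{4}.
k=2: 0 + 33852 + 24·28·39 = 60060; k=3: 20832 + 0 + 24·31·39 = 49848.
Minimum: 49848 at k=3.

49848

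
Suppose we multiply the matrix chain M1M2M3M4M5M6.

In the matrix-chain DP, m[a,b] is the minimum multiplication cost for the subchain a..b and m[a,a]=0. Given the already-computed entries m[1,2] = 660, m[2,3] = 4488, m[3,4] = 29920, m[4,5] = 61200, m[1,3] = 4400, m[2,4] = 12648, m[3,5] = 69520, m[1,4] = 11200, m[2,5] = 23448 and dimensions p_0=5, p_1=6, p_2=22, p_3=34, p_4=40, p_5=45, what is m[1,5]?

m[1,5] = min over k∈[1,4] of m[1,k]+m[k+1,5]+p_{0}·p_k·p_{5}.
k=1: 0 + 23448 + 5·6·45 = 24798; k=2: 660 + 69520 + 5·22·45 = 75130; k=3: 4400 + 61200 + 5·34·45 = 73250; k=4: 11200 + 0 + 5·40·45 = 20200.
Minimum: 20200 at k=4.

20200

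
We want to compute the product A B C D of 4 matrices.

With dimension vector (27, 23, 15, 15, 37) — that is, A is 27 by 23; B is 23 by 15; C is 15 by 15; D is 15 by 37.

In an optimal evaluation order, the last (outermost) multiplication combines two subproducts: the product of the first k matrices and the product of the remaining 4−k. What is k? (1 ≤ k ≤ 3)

Adjacent pairs: AB = 27·23·15 = 9315; BC = 23·15·15 = 5175; CD = 15·15·37 = 8325.
Length 3: A..C: k=1: 0+5175+27·23·15=14490; k=2: 9315+0+27·15·15=15390 → min 14490 | B..D: k=2: 0+8325+23·15·37=21090; k=3: 5175+0+23·15·37=17940 → min 17940.
Top-level splits: k=1: (A..A)·(B..D) → 0+17940+27·23·37 = 40917; k=2: (A..B)·(C..D) → 9315+8325+27·15·37 = 32625; k=3: (A..C)·(D..D) → 14490+0+27·15·37 = 29475.
Best split is after C, i.e. k = 3.

3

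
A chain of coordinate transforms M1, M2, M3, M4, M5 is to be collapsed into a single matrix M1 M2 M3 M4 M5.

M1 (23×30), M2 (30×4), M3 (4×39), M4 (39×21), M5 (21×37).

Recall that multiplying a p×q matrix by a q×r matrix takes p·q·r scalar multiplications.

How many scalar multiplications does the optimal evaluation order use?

Adjacent pairs: M1M2 = 23·30·4 = 2760; M2M3 = 30·4·39 = 4680; M3M4 = 4·39·21 = 3276; M4M5 = 39·21·37 = 30303.
Length 3: M1..M3: k=1: 0+4680+23·30·39=31590; k=2: 2760+0+23·4·39=6348 → min 6348 | M2..M4: k=2: 0+3276+30·4·21=5796; k=3: 4680+0+30·39·21=29250 → min 5796 | M3..M5: k=3: 0+30303+4·39·37=36075; k=4: 3276+0+4·21·37=6384 → min 6384.
Length 4: M1..M4: k=1: 0+5796+23·30·21=20286; k=2: 2760+3276+23·4·21=7968; k=3: 6348+0+23·39·21=25185 → min 7968 | M2..M5: k=2: 0+6384+30·4·37=10824; k=3: 4680+30303+30·39·37=78273; k=4: 5796+0+30·21·37=29106 → min 10824.
Length 5: M1..M5: k=1: 0+10824+23·30·37=36354; k=2: 2760+6384+23·4·37=12548; k=3: 6348+30303+23·39·37=69840; k=4: 7968+0+23·21·37=25839 → min 12548.
Optimal order: ((M1 M2) ((M3 M4) M5)) with cost 12548.

12548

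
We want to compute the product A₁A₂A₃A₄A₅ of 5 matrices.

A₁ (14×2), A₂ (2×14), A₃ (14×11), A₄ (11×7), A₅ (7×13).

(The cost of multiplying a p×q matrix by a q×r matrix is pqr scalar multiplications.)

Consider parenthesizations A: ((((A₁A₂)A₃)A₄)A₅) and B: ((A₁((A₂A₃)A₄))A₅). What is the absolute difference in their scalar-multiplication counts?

2968

Order A = ((((A₁A₂)A₃)A₄)A₅): (A₁A₂): 14×2 by 2×14 → 14×14, cost 14·2·14 = 392; ((A₁A₂)A₃): 14×14 by 14×11 → 14×11, cost 14·14·11 = 2156; cumulative 2548; (((A₁A₂)A₃)A₄): 14×11 by 11×7 → 14×7, cost 14·11·7 = 1078; cumulative 3626; ((((A₁A₂)A₃)A₄)A₅): 14×7 by 7×13 → 14×13, cost 14·7·13 = 1274; cumulative 4900. Total 4900.
Order B = ((A₁((A₂A₃)A₄))A₅): (A₂A₃): 2×14 by 14×11 → 2×11, cost 2·14·11 = 308; ((A₂A₃)A₄): 2×11 by 11×7 → 2×7, cost 2·11·7 = 154; cumulative 462; (A₁((A₂A₃)A₄)): 14×2 by 2×7 → 14×7, cost 14·2·7 = 196; cumulative 658; ((A₁((A₂A₃)A₄))A₅): 14×7 by 7×13 → 14×13, cost 14·7·13 = 1274; cumulative 1932. Total 1932.
Difference: |4900 − 1932| = 2968.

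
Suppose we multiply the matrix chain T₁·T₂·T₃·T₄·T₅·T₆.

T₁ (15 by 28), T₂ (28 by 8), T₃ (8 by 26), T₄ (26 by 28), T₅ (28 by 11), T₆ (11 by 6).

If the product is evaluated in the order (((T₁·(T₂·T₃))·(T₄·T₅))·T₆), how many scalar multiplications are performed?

30032

(T₂·T₃): 28×8 by 8×26 → 28×26, cost 28·8·26 = 5824
(T₁·(T₂·T₃)): 15×28 by 28×26 → 15×26, cost 15·28·26 = 10920; cumulative 16744
(T₄·T₅): 26×28 by 28×11 → 26×11, cost 26·28·11 = 8008
((T₁·(T₂·T₃))·(T₄·T₅)): 15×26 by 26×11 → 15×11, cost 15·26·11 = 4290; cumulative 29042
(((T₁·(T₂·T₃))·(T₄·T₅))·T₆): 15×11 by 11×6 → 15×6, cost 15·11·6 = 990; cumulative 30032
Total: 30032 scalar multiplications.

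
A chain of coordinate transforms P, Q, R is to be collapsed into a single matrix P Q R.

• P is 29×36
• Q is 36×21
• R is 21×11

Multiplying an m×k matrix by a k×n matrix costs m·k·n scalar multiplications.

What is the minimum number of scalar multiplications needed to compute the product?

19800

Order (P (Q R)): (Q R): 36×21 by 21×11 → 36×11, cost 36·21·11 = 8316; (P (Q R)): 29×36 by 36×11 → 29×11, cost 29·36·11 = 11484; cumulative 19800. Total 19800.
Order ((P Q) R): (P Q): 29×36 by 36×21 → 29×21, cost 29·36·21 = 21924; ((P Q) R): 29×21 by 21×11 → 29×11, cost 29·21·11 = 6699; cumulative 28623. Total 28623.
Minimum: 19800.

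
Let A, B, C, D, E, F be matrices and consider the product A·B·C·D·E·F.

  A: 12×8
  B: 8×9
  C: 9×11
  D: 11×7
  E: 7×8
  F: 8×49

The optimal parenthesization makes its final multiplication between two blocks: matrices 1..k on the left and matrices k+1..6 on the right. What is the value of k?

Adjacent pairs: AB = 12·8·9 = 864; BC = 8·9·11 = 792; CD = 9·11·7 = 693; DE = 11·7·8 = 616; EF = 7·8·49 = 2744.
Length 3: A..C: k=1: 0+792+12·8·11=1848; k=2: 864+0+12·9·11=2052 → min 1848 | B..D: k=2: 0+693+8·9·7=1197; k=3: 792+0+8·11·7=1408 → min 1197 | C..E: k=3: 0+616+9·11·8=1408; k=4: 693+0+9·7·8=1197 → min 1197 | D..F: k=4: 0+2744+11·7·49=6517; k=5: 616+0+11·8·49=4928 → min 4928.
Length 4: A..D: k=1: 0+1197+12·8·7=1869; k=2: 864+693+12·9·7=2313; k=3: 1848+0+12·11·7=2772 → min 1869 | B..E: k=2: 0+1197+8·9·8=1773; k=3: 792+616+8·11·8=2112; k=4: 1197+0+8·7·8=1645 → min 1645 | C..F: k=3: 0+4928+9·11·49=9779; k=4: 693+2744+9·7·49=6524; k=5: 1197+0+9·8·49=4725 → min 4725.
Length 5: A..E: k=1: 0+1645+12·8·8=2413; k=2: 864+1197+12·9·8=2925; k=3: 1848+616+12·11·8=3520; k=4: 1869+0+12·7·8=2541 → min 2413 | B..F: k=2: 0+4725+8·9·49=8253; k=3: 792+4928+8·11·49=10032; k=4: 1197+2744+8·7·49=6685; k=5: 1645+0+8·8·49=4781 → min 4781.
Top-level splits: k=1: (A..A)·(B..F) → 0+4781+12·8·49 = 9485; k=2: (A..B)·(C..F) → 864+4725+12·9·49 = 10881; k=3: (A..C)·(D..F) → 1848+4928+12·11·49 = 13244; k=4: (A..D)·(E..F) → 1869+2744+12·7·49 = 8729; k=5: (A..E)·(F..F) → 2413+0+12·8·49 = 7117.
Best split is after E, i.e. k = 5.

5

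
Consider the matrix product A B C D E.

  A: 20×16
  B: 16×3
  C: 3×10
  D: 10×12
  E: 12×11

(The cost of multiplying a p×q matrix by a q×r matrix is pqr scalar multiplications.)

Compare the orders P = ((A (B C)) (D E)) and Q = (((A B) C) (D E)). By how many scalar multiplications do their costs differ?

2120

Order P = ((A (B C)) (D E)): (B C): 16×3 by 3×10 → 16×10, cost 16·3·10 = 480; (A (B C)): 20×16 by 16×10 → 20×10, cost 20·16·10 = 3200; cumulative 3680; (D E): 10×12 by 12×11 → 10×11, cost 10·12·11 = 1320; ((A (B C)) (D E)): 20×10 by 10×11 → 20×11, cost 20·10·11 = 2200; cumulative 7200. Total 7200.
Order Q = (((A B) C) (D E)): (A B): 20×16 by 16×3 → 20×3, cost 20·16·3 = 960; ((A B) C): 20×3 by 3×10 → 20×10, cost 20·3·10 = 600; cumulative 1560; (D E): 10×12 by 12×11 → 10×11, cost 10·12·11 = 1320; (((A B) C) (D E)): 20×10 by 10×11 → 20×11, cost 20·10·11 = 2200; cumulative 5080. Total 5080.
Difference: |7200 − 5080| = 2120.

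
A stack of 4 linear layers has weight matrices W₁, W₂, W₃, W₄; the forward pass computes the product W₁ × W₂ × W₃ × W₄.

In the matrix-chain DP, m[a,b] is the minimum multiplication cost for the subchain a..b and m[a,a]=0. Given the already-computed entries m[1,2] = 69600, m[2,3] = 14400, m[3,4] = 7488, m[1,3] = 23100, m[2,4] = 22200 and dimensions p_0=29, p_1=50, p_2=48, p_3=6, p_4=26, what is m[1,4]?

27624

m[1,4] = min over k∈[1,3] of m[1,k]+m[k+1,4]+p_{0}·p_k·p_{4}.
k=1: 0 + 22200 + 29·50·26 = 59900; k=2: 69600 + 7488 + 29·48·26 = 113280; k=3: 23100 + 0 + 29·6·26 = 27624.
Minimum: 27624 at k=3.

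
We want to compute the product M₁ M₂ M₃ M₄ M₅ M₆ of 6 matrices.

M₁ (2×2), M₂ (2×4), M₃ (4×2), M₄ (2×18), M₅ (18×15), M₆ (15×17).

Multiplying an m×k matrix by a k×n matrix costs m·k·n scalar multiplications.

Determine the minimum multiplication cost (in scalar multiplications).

1134

Adjacent pairs: M₁M₂ = 2·2·4 = 16; M₂M₃ = 2·4·2 = 16; M₃M₄ = 4·2·18 = 144; M₄M₅ = 2·18·15 = 540; M₅M₆ = 18·15·17 = 4590.
Length 3: M₁..M₃: k=1: 0+16+2·2·2=24; k=2: 16+0+2·4·2=32 → min 24 | M₂..M₄: k=2: 0+144+2·4·18=288; k=3: 16+0+2·2·18=88 → min 88 | M₃..M₅: k=3: 0+540+4·2·15=660; k=4: 144+0+4·18·15=1224 → min 660 | M₄..M₆: k=4: 0+4590+2·18·17=5202; k=5: 540+0+2·15·17=1050 → min 1050.
Length 4: M₁..M₄: k=1: 0+88+2·2·18=160; k=2: 16+144+2·4·18=304; k=3: 24+0+2·2·18=96 → min 96 | M₂..M₅: k=2: 0+660+2·4·15=780; k=3: 16+540+2·2·15=616; k=4: 88+0+2·18·15=628 → min 616 | M₃..M₆: k=3: 0+1050+4·2·17=1186; k=4: 144+4590+4·18·17=5958; k=5: 660+0+4·15·17=1680 → min 1186.
Length 5: M₁..M₅: k=1: 0+616+2·2·15=676; k=2: 16+660+2·4·15=796; k=3: 24+540+2·2·15=624; k=4: 96+0+2·18·15=636 → min 624 | M₂..M₆: k=2: 0+1186+2·4·17=1322; k=3: 16+1050+2·2·17=1134; k=4: 88+4590+2·18·17=5290; k=5: 616+0+2·15·17=1126 → min 1126.
Length 6: M₁..M₆: k=1: 0+1126+2·2·17=1194; k=2: 16+1186+2·4·17=1338; k=3: 24+1050+2·2·17=1142; k=4: 96+4590+2·18·17=5298; k=5: 624+0+2·15·17=1134 → min 1134.
Optimal order: (((M₁ (M₂ M₃)) (M₄ M₅)) M₆) with cost 1134.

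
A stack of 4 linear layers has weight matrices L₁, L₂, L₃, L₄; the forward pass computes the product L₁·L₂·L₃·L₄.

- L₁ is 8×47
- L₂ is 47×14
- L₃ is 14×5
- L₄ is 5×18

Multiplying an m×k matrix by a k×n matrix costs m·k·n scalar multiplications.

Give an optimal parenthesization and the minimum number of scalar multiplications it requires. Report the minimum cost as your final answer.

5890

Adjacent pairs: L₁L₂ = 8·47·14 = 5264; L₂L₃ = 47·14·5 = 3290; L₃L₄ = 14·5·18 = 1260.
Length 3: L₁..L₃: k=1: 0+3290+8·47·5=5170; k=2: 5264+0+8·14·5=5824 → min 5170 | L₂..L₄: k=2: 0+1260+47·14·18=13104; k=3: 3290+0+47·5·18=7520 → min 7520.
Length 4: L₁..L₄: k=1: 0+7520+8·47·18=14288; k=2: 5264+1260+8·14·18=8540; k=3: 5170+0+8·5·18=5890 → min 5890.
Optimal parenthesization: ((L₁·(L₂·L₃))·L₄) with cost 5890.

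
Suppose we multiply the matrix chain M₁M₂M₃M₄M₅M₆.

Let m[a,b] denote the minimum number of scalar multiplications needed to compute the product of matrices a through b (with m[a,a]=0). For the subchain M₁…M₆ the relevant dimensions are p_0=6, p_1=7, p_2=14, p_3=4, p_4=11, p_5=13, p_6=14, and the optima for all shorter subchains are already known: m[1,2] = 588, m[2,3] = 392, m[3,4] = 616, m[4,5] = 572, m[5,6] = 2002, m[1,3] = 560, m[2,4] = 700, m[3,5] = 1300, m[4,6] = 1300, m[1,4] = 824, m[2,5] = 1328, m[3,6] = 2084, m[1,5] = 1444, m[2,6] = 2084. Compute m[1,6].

2196

m[1,6] = min over k∈[1,5] of m[1,k]+m[k+1,6]+p_{0}·p_k·p_{6}.
k=1: 0 + 2084 + 6·7·14 = 2672; k=2: 588 + 2084 + 6·14·14 = 3848; k=3: 560 + 1300 + 6·4·14 = 2196; k=4: 824 + 2002 + 6·11·14 = 3750; k=5: 1444 + 0 + 6·13·14 = 2536.
Minimum: 2196 at k=3.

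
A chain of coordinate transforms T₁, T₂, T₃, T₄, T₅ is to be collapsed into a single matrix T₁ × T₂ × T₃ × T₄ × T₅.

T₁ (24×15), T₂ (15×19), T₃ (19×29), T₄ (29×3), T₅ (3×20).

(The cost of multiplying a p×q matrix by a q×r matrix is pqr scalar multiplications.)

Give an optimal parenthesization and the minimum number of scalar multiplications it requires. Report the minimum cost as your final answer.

5028

Adjacent pairs: T₁T₂ = 24·15·19 = 6840; T₂T₃ = 15·19·29 = 8265; T₃T₄ = 19·29·3 = 1653; T₄T₅ = 29·3·20 = 1740.
Length 3: T₁..T₃: k=1: 0+8265+24·15·29=18705; k=2: 6840+0+24·19·29=20064 → min 18705 | T₂..T₄: k=2: 0+1653+15·19·3=2508; k=3: 8265+0+15·29·3=9570 → min 2508 | T₃..T₅: k=3: 0+1740+19·29·20=12760; k=4: 1653+0+19·3·20=2793 → min 2793.
Length 4: T₁..T₄: k=1: 0+2508+24·15·3=3588; k=2: 6840+1653+24·19·3=9861; k=3: 18705+0+24·29·3=20793 → min 3588 | T₂..T₅: k=2: 0+2793+15·19·20=8493; k=3: 8265+1740+15·29·20=18705; k=4: 2508+0+15·3·20=3408 → min 3408.
Length 5: T₁..T₅: k=1: 0+3408+24·15·20=10608; k=2: 6840+2793+24·19·20=18753; k=3: 18705+1740+24·29·20=34365; k=4: 3588+0+24·3·20=5028 → min 5028.
Optimal parenthesization: ((T₁ × (T₂ × (T₃ × T₄))) × T₅) with cost 5028.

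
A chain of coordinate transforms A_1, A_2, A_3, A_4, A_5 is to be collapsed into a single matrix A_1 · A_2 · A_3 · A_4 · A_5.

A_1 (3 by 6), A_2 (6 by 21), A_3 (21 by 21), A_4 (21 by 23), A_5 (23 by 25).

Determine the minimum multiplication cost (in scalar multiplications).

4875

Adjacent pairs: A_1A_2 = 3·6·21 = 378; A_2A_3 = 6·21·21 = 2646; A_3A_4 = 21·21·23 = 10143; A_4A_5 = 21·23·25 = 12075.
Length 3: A_1..A_3: k=1: 0+2646+3·6·21=3024; k=2: 378+0+3·21·21=1701 → min 1701 | A_2..A_4: k=2: 0+10143+6·21·23=13041; k=3: 2646+0+6·21·23=5544 → min 5544 | A_3..A_5: k=3: 0+12075+21·21·25=23100; k=4: 10143+0+21·23·25=22218 → min 22218.
Length 4: A_1..A_4: k=1: 0+5544+3·6·23=5958; k=2: 378+10143+3·21·23=11970; k=3: 1701+0+3·21·23=3150 → min 3150 | A_2..A_5: k=2: 0+22218+6·21·25=25368; k=3: 2646+12075+6·21·25=17871; k=4: 5544+0+6·23·25=8994 → min 8994.
Length 5: A_1..A_5: k=1: 0+8994+3·6·25=9444; k=2: 378+22218+3·21·25=24171; k=3: 1701+12075+3·21·25=15351; k=4: 3150+0+3·23·25=4875 → min 4875.
Optimal order: ((((A_1 · A_2) · A_3) · A_4) · A_5) with cost 4875.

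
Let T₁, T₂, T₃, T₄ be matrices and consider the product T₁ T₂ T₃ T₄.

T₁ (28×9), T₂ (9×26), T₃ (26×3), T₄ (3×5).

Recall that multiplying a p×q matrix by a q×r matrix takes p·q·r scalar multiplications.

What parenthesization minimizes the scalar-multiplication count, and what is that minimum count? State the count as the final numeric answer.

Adjacent pairs: T₁T₂ = 28·9·26 = 6552; T₂T₃ = 9·26·3 = 702; T₃T₄ = 26·3·5 = 390.
Length 3: T₁..T₃: k=1: 0+702+28·9·3=1458; k=2: 6552+0+28·26·3=8736 → min 1458 | T₂..T₄: k=2: 0+390+9·26·5=1560; k=3: 702+0+9·3·5=837 → min 837.
Length 4: T₁..T₄: k=1: 0+837+28·9·5=2097; k=2: 6552+390+28·26·5=10582; k=3: 1458+0+28·3·5=1878 → min 1878.
Optimal parenthesization: ((T₁ (T₂ T₃)) T₄) with cost 1878.

1878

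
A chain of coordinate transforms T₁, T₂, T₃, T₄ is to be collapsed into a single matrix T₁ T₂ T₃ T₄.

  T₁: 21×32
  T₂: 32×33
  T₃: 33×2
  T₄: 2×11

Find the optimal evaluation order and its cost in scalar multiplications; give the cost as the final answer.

3918

Adjacent pairs: T₁T₂ = 21·32·33 = 22176; T₂T₃ = 32·33·2 = 2112; T₃T₄ = 33·2·11 = 726.
Length 3: T₁..T₃: k=1: 0+2112+21·32·2=3456; k=2: 22176+0+21·33·2=23562 → min 3456 | T₂..T₄: k=2: 0+726+32·33·11=12342; k=3: 2112+0+32·2·11=2816 → min 2816.
Length 4: T₁..T₄: k=1: 0+2816+21·32·11=10208; k=2: 22176+726+21·33·11=30525; k=3: 3456+0+21·2·11=3918 → min 3918.
Optimal parenthesization: ((T₁ (T₂ T₃)) T₄) with cost 3918.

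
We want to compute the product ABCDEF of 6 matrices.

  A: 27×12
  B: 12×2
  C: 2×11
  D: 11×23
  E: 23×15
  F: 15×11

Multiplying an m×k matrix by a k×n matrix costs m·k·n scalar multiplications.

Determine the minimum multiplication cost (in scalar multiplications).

2768

Adjacent pairs: AB = 27·12·2 = 648; BC = 12·2·11 = 264; CD = 2·11·23 = 506; DE = 11·23·15 = 3795; EF = 23·15·11 = 3795.
Length 3: A..C: k=1: 0+264+27·12·11=3828; k=2: 648+0+27·2·11=1242 → min 1242 | B..D: k=2: 0+506+12·2·23=1058; k=3: 264+0+12·11·23=3300 → min 1058 | C..E: k=3: 0+3795+2·11·15=4125; k=4: 506+0+2·23·15=1196 → min 1196 | D..F: k=4: 0+3795+11·23·11=6578; k=5: 3795+0+11·15·11=5610 → min 5610.
Length 4: A..D: k=1: 0+1058+27·12·23=8510; k=2: 648+506+27·2·23=2396; k=3: 1242+0+27·11·23=8073 → min 2396 | B..E: k=2: 0+1196+12·2·15=1556; k=3: 264+3795+12·11·15=6039; k=4: 1058+0+12·23·15=5198 → min 1556 | C..F: k=3: 0+5610+2·11·11=5852; k=4: 506+3795+2·23·11=4807; k=5: 1196+0+2·15·11=1526 → min 1526.
Length 5: A..E: k=1: 0+1556+27·12·15=6416; k=2: 648+1196+27·2·15=2654; k=3: 1242+3795+27·11·15=9492; k=4: 2396+0+27·23·15=11711 → min 2654 | B..F: k=2: 0+1526+12·2·11=1790; k=3: 264+5610+12·11·11=7326; k=4: 1058+3795+12·23·11=7889; k=5: 1556+0+12·15·11=3536 → min 1790.
Length 6: A..F: k=1: 0+1790+27·12·11=5354; k=2: 648+1526+27·2·11=2768; k=3: 1242+5610+27·11·11=10119; k=4: 2396+3795+27·23·11=13022; k=5: 2654+0+27·15·11=7109 → min 2768.
Optimal order: ((AB)(((CD)E)F)) with cost 2768.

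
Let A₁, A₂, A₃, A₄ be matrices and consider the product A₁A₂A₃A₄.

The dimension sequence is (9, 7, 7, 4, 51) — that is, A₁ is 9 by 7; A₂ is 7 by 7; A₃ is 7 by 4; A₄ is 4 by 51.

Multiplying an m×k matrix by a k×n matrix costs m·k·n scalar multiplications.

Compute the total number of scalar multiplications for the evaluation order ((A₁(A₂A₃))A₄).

2284

(A₂A₃): 7×7 by 7×4 → 7×4, cost 7·7·4 = 196
(A₁(A₂A₃)): 9×7 by 7×4 → 9×4, cost 9·7·4 = 252; cumulative 448
((A₁(A₂A₃))A₄): 9×4 by 4×51 → 9×51, cost 9·4·51 = 1836; cumulative 2284
Total: 2284 scalar multiplications.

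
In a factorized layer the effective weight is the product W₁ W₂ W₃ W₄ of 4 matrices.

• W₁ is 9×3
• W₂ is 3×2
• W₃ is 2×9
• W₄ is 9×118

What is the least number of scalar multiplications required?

4302

Adjacent pairs: W₁W₂ = 9·3·2 = 54; W₂W₃ = 3·2·9 = 54; W₃W₄ = 2·9·118 = 2124.
Length 3: W₁..W₃: k=1: 0+54+9·3·9=297; k=2: 54+0+9·2·9=216 → min 216 | W₂..W₄: k=2: 0+2124+3·2·118=2832; k=3: 54+0+3·9·118=3240 → min 2832.
Length 4: W₁..W₄: k=1: 0+2832+9·3·118=6018; k=2: 54+2124+9·2·118=4302; k=3: 216+0+9·9·118=9774 → min 4302.
Optimal order: ((W₁ W₂) (W₃ W₄)) with cost 4302.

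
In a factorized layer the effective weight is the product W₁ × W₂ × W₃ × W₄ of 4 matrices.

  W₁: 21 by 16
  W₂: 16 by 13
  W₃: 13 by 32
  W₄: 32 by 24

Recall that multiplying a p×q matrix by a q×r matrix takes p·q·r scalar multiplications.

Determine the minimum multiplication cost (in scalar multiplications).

Adjacent pairs: W₁W₂ = 21·16·13 = 4368; W₂W₃ = 16·13·32 = 6656; W₃W₄ = 13·32·24 = 9984.
Length 3: W₁..W₃: k=1: 0+6656+21·16·32=17408; k=2: 4368+0+21·13·32=13104 → min 13104 | W₂..W₄: k=2: 0+9984+16·13·24=14976; k=3: 6656+0+16·32·24=18944 → min 14976.
Length 4: W₁..W₄: k=1: 0+14976+21·16·24=23040; k=2: 4368+9984+21·13·24=20904; k=3: 13104+0+21·32·24=29232 → min 20904.
Optimal order: ((W₁ × W₂) × (W₃ × W₄)) with cost 20904.

20904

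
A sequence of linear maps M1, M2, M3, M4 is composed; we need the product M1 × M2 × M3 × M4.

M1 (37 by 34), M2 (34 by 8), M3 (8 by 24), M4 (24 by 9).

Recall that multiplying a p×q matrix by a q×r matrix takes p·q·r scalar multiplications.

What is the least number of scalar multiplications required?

14456

Adjacent pairs: M1M2 = 37·34·8 = 10064; M2M3 = 34·8·24 = 6528; M3M4 = 8·24·9 = 1728.
Length 3: M1..M3: k=1: 0+6528+37·34·24=36720; k=2: 10064+0+37·8·24=17168 → min 17168 | M2..M4: k=2: 0+1728+34·8·9=4176; k=3: 6528+0+34·24·9=13872 → min 4176.
Length 4: M1..M4: k=1: 0+4176+37·34·9=15498; k=2: 10064+1728+37·8·9=14456; k=3: 17168+0+37·24·9=25160 → min 14456.
Optimal order: ((M1 × M2) × (M3 × M4)) with cost 14456.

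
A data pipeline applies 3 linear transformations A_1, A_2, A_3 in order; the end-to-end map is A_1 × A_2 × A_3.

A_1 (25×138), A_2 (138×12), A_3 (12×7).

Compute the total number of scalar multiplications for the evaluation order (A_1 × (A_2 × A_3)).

35742

(A_2 × A_3): 138×12 by 12×7 → 138×7, cost 138·12·7 = 11592
(A_1 × (A_2 × A_3)): 25×138 by 138×7 → 25×7, cost 25·138·7 = 24150; cumulative 35742
Total: 35742 scalar multiplications.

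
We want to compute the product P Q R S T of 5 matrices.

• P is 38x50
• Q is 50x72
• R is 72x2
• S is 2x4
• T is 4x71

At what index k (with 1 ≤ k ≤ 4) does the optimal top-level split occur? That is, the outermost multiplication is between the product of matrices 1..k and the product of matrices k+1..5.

3

Adjacent pairs: PQ = 38·50·72 = 136800; QR = 50·72·2 = 7200; RS = 72·2·4 = 576; ST = 2·4·71 = 568.
Length 3: P..R: k=1: 0+7200+38·50·2=11000; k=2: 136800+0+38·72·2=142272 → min 11000 | Q..S: k=2: 0+576+50·72·4=14976; k=3: 7200+0+50·2·4=7600 → min 7600 | R..T: k=3: 0+568+72·2·71=10792; k=4: 576+0+72·4·71=21024 → min 10792.
Length 4: P..S: k=1: 0+7600+38·50·4=15200; k=2: 136800+576+38·72·4=148320; k=3: 11000+0+38·2·4=11304 → min 11304 | Q..T: k=2: 0+10792+50·72·71=266392; k=3: 7200+568+50·2·71=14868; k=4: 7600+0+50·4·71=21800 → min 14868.
Top-level splits: k=1: (P..P)·(Q..T) → 0+14868+38·50·71 = 149768; k=2: (P..Q)·(R..T) → 136800+10792+38·72·71 = 341848; k=3: (P..R)·(S..T) → 11000+568+38·2·71 = 16964; k=4: (P..S)·(T..T) → 11304+0+38·4·71 = 22096.
Best split is after R, i.e. k = 3.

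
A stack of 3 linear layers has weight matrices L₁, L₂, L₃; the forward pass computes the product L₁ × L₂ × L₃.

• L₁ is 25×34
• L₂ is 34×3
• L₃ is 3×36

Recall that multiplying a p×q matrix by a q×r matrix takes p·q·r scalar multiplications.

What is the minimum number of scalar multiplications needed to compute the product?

Order (L₁ × (L₂ × L₃)): (L₂ × L₃): 34×3 by 3×36 → 34×36, cost 34·3·36 = 3672; (L₁ × (L₂ × L₃)): 25×34 by 34×36 → 25×36, cost 25·34·36 = 30600; cumulative 34272. Total 34272.
Order ((L₁ × L₂) × L₃): (L₁ × L₂): 25×34 by 34×3 → 25×3, cost 25·34·3 = 2550; ((L₁ × L₂) × L₃): 25×3 by 3×36 → 25×36, cost 25·3·36 = 2700; cumulative 5250. Total 5250.
Minimum: 5250.

5250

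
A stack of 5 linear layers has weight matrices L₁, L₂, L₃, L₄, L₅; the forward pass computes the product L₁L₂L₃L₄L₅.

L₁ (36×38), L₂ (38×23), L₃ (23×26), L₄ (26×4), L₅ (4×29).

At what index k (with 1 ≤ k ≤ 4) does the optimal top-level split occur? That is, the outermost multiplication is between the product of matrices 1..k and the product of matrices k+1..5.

Adjacent pairs: L₁L₂ = 36·38·23 = 31464; L₂L₃ = 38·23·26 = 22724; L₃L₄ = 23·26·4 = 2392; L₄L₅ = 26·4·29 = 3016.
Length 3: L₁..L₃: k=1: 0+22724+36·38·26=58292; k=2: 31464+0+36·23·26=52992 → min 52992 | L₂..L₄: k=2: 0+2392+38·23·4=5888; k=3: 22724+0+38·26·4=26676 → min 5888 | L₃..L₅: k=3: 0+3016+23·26·29=20358; k=4: 2392+0+23·4·29=5060 → min 5060.
Length 4: L₁..L₄: k=1: 0+5888+36·38·4=11360; k=2: 31464+2392+36·23·4=37168; k=3: 52992+0+36·26·4=56736 → min 11360 | L₂..L₅: k=2: 0+5060+38·23·29=30406; k=3: 22724+3016+38·26·29=54392; k=4: 5888+0+38·4·29=10296 → min 10296.
Top-level splits: k=1: (L₁..L₁)·(L₂..L₅) → 0+10296+36·38·29 = 49968; k=2: (L₁..L₂)·(L₃..L₅) → 31464+5060+36·23·29 = 60536; k=3: (L₁..L₃)·(L₄..L₅) → 52992+3016+36·26·29 = 83152; k=4: (L₁..L₄)·(L₅..L₅) → 11360+0+36·4·29 = 15536.
Best split is after L₄, i.e. k = 4.

4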